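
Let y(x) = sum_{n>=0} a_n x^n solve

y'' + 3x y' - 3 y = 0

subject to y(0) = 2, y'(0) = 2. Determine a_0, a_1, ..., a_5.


Ansatz: y(x) = sum_{n>=0} a_n x^n, so y'(x) = sum_{n>=1} n a_n x^(n-1) and y''(x) = sum_{n>=2} n(n-1) a_n x^(n-2).
Substitute into P(x) y'' + Q(x) y' + R(x) y = 0 with P(x) = 1, Q(x) = 3x, R(x) = -3, and match powers of x.
Initial conditions: a_0 = 2, a_1 = 2.
Setting the coefficient of each power of x to zero and solving order by order (substituting the coefficients already found):
  x^0: 2 a_2 - 3 a_0 = 0  ->  2 a_2 = 3 a_0 = 6  ->  a_2 = 3
  x^1: 6 a_3 = 0  ->  a_3 = 0
  x^2: 12 a_4 + 3 a_2 = 0  ->  12 a_4 = -3 a_2 = -9  ->  a_4 = -3/4
  x^3: 20 a_5 + 6 a_3 = 0  ->  20 a_5 = -6 a_3 = 0  ->  a_5 = 0
Truncated series: y(x) = 2 + 2 x + 3 x^2 - (3/4) x^4 + O(x^6).

a_0 = 2; a_1 = 2; a_2 = 3; a_3 = 0; a_4 = -3/4; a_5 = 0


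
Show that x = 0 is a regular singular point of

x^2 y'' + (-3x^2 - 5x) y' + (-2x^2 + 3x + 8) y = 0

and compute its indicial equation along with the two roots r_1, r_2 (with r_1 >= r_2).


Divide by x^2 to reach normal form y'' + P_1(x) y' + P_2(x) y = 0 with P_1(x) = -3 - 5/x and P_2(x) = -2 + 3/x + 8/x^2.
x = 0 is a singular point because the y'-coefficient -3 - 5/x has a pole at x = 0 and the y-coefficient -2 + 3/x + 8/x^2 has a pole at x = 0.
It is a regular singular point because x P_1(x) = p(x) = -3x - 5 and x^2 P_2(x) = q(x) = -2x^2 + 3x + 8 are polynomials, hence analytic at x = 0.
p(0) = -5,  q(0) = 8.
Indicial equation: r(r-1) + p(0) r + q(0) = 0, i.e. r^2 + (p(0) - 1) r + q(0) = 0, i.e. r^2 - 6 r + 8 = 0.
Discriminant: (-6)^2 - 4(8) = 4, so r = (6 ± 2)/2.
Solving: r_1 = 4, r_2 = 2.

indicial: r^2 - 6 r + 8 = 0; roots r_1 = 4, r_2 = 2


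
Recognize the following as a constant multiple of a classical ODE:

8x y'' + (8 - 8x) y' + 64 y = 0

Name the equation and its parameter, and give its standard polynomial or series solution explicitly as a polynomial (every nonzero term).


All three coefficients share the factor 8; dividing through by 8 gives  x y'' + (1 - x) y' + 8 y = 0.
This matches the Laguerre equation x y'' + (1 - x) y' + n y = 0 with n = 8; the polynomial solution is L_8(x).
With y = sum_k a_k x^k, matching x^k gives (k+1)k a_{k+1} + (k+1) a_{k+1} - k a_k + n a_k = 0, i.e. (k+1)^2 a_{k+1} = (k - n) a_k = (k - 8) a_k. The right side vanishes at k = 8, so the series terminates at degree 8.
Standard normalization L_n(0) = 1 gives a_0 = 1. Work upward with a_{k+1} = (k - 8) a_k / (k+1)^2:
  a_1 = (0 - 8)(1) / 1^2 = -8/1 = -8
  a_2 = (1 - 8)(-8) / 2^2 = 56/4 = 14
  a_3 = (2 - 8)(14) / 3^2 = -84/9 = -28/3
  a_4 = (3 - 8)(-28/3) / 4^2 = (140/3)/16 = 35/12
  a_5 = (4 - 8)(35/12) / 5^2 = (-35/3)/25 = -7/15
  a_6 = (5 - 8)(-7/15) / 6^2 = (7/5)/36 = 7/180
  a_7 = (6 - 8)(7/180) / 7^2 = (-7/90)/49 = -1/630
  a_8 = (7 - 8)(-1/630) / 8^2 = (1/630)/64 = 1/40320
Hence L_8(x) = x^8/40320 - x^7/630 + 7 x^6/180 - 7 x^5/15 + 35 x^4/12 - 28 x^3/3 + 14 x^2 - 8 x + 1.

L_8(x); series = x^8/40320 - x^7/630 + 7 x^6/180 - 7 x^5/15 + 35 x^4/12 - 28 x^3/3 + 14 x^2 - 8 x + 1


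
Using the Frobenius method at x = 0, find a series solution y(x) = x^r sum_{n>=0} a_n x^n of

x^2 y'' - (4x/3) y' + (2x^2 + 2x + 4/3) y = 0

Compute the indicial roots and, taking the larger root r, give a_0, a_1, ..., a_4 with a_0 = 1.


Write in Frobenius form y'' + (p(x)/x) y' + (q(x)/x^2) y = 0:
  p(x) = -4/3,  q(x) = 2x^2 + 2x + 4/3.
Indicial equation: r(r-1) + (-4/3) r + (4/3) = 0 -> roots r_1 = 4/3, r_2 = 1.
Take r = r_1 = 4/3. Let y(x) = x^r sum_{n>=0} a_n x^n with a_0 = 1.
Substitute y = x^r sum a_n x^n and match x^{r+n}. The recurrence is
  D(n) a_n + 2 a_{n-1} + 2 a_{n-2} = 0,  where D(n) = (r+n)(r+n-1) + (-4/3)(r+n) + (4/3).
  a_n = [-2 a_{n-1} - 2 a_{n-2}] / D(n).
Since the indicial polynomial factors as (r - r_1)(r - r_2), D(n) = (r_1 + n - r_1)(r_1 + n - r_2) = n(n + 1/3).
Evaluating step by step (a_0 = 1):
  n = 1: D(1) = 1(1 + 1/3) = 4/3; numerator = -2(1) = -2; a_1 = (-2)/(4/3) = -3/2
  n = 2: D(2) = 2(2 + 1/3) = 14/3; numerator = -2(-3/2) - 2(1) = 1; a_2 = (1)/(14/3) = 3/14
  n = 3: D(3) = 3(3 + 1/3) = 10; numerator = -2(3/14) - 2(-3/2) = 18/7; a_3 = (18/7)/(10) = 9/35
  n = 4: D(4) = 4(4 + 1/3) = 52/3; numerator = -2(9/35) - 2(3/14) = -33/35; a_4 = (-33/35)/(52/3) = -99/1820

r = 4/3; a_0 = 1; a_1 = -3/2; a_2 = 3/14; a_3 = 9/35; a_4 = -99/1820


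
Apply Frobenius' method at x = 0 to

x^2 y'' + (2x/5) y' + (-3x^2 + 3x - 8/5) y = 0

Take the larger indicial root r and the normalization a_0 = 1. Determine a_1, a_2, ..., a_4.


Write in Frobenius form y'' + (p(x)/x) y' + (q(x)/x^2) y = 0:
  p(x) = 2/5,  q(x) = -3x^2 + 3x - 8/5.
Indicial equation: r(r-1) + (2/5) r + (-8/5) = 0 -> roots r_1 = 8/5, r_2 = -1.
Take r = r_1 = 8/5. Let y(x) = x^r sum_{n>=0} a_n x^n with a_0 = 1.
Substitute y = x^r sum a_n x^n and match x^{r+n}. The recurrence is
  D(n) a_n + 3 a_{n-1} - 3 a_{n-2} = 0,  where D(n) = (r+n)(r+n-1) + (2/5)(r+n) + (-8/5).
  a_n = [-3 a_{n-1} + 3 a_{n-2}] / D(n).
Since the indicial polynomial factors as (r - r_1)(r - r_2), D(n) = (r_1 + n - r_1)(r_1 + n - r_2) = n(n + 13/5).
Evaluating step by step (a_0 = 1):
  n = 1: D(1) = 1(1 + 13/5) = 18/5; numerator = -3(1) = -3; a_1 = (-3)/(18/5) = -5/6
  n = 2: D(2) = 2(2 + 13/5) = 46/5; numerator = -3(-5/6) + 3(1) = 11/2; a_2 = (11/2)/(46/5) = 55/92
  n = 3: D(3) = 3(3 + 13/5) = 84/5; numerator = -3(55/92) + 3(-5/6) = -395/92; a_3 = (-395/92)/(84/5) = -1975/7728
  n = 4: D(4) = 4(4 + 13/5) = 132/5; numerator = -3(-1975/7728) + 3(55/92) = 6595/2576; a_4 = (6595/2576)/(132/5) = 32975/340032

r = 8/5; a_0 = 1; a_1 = -5/6; a_2 = 55/92; a_3 = -1975/7728; a_4 = 32975/340032


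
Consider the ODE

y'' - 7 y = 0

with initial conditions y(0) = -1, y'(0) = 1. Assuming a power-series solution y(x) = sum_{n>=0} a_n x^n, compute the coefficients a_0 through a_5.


Ansatz: y(x) = sum_{n>=0} a_n x^n, so y'(x) = sum_{n>=1} n a_n x^(n-1) and y''(x) = sum_{n>=2} n(n-1) a_n x^(n-2).
Substitute into P(x) y'' + Q(x) y' + R(x) y = 0 with P(x) = 1, Q(x) = 0, R(x) = -7, and match powers of x.
Initial conditions: a_0 = -1, a_1 = 1.
Setting the coefficient of each power of x to zero and solving order by order (substituting the coefficients already found):
  x^0: 2 a_2 - 7 a_0 = 0  ->  2 a_2 = 7 a_0 = -7  ->  a_2 = -7/2
  x^1: 6 a_3 - 7 a_1 = 0  ->  6 a_3 = 7 a_1 = 7  ->  a_3 = 7/6
  x^2: 12 a_4 - 7 a_2 = 0  ->  12 a_4 = 7 a_2 = -49/2  ->  a_4 = -49/24
  x^3: 20 a_5 - 7 a_3 = 0  ->  20 a_5 = 7 a_3 = 49/6  ->  a_5 = 49/120
Truncated series: y(x) = -1 + x - (7/2) x^2 + (7/6) x^3 - (49/24) x^4 + (49/120) x^5 + O(x^6).

a_0 = -1; a_1 = 1; a_2 = -7/2; a_3 = 7/6; a_4 = -49/24; a_5 = 49/120


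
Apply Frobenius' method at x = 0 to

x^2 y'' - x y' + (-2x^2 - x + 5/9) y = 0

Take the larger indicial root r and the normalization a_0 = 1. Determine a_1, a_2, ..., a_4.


Write in Frobenius form y'' + (p(x)/x) y' + (q(x)/x^2) y = 0:
  p(x) = -1,  q(x) = -2x^2 - x + 5/9.
Indicial equation: r(r-1) + (-1) r + (5/9) = 0 -> roots r_1 = 5/3, r_2 = 1/3.
Take r = r_1 = 5/3. Let y(x) = x^r sum_{n>=0} a_n x^n with a_0 = 1.
Substitute y = x^r sum a_n x^n and match x^{r+n}. The recurrence is
  D(n) a_n - 1 a_{n-1} - 2 a_{n-2} = 0,  where D(n) = (r+n)(r+n-1) + (-1)(r+n) + (5/9).
  a_n = [1 a_{n-1} + 2 a_{n-2}] / D(n).
Since the indicial polynomial factors as (r - r_1)(r - r_2), D(n) = (r_1 + n - r_1)(r_1 + n - r_2) = n(n + 4/3).
Evaluating step by step (a_0 = 1):
  n = 1: D(1) = 1(1 + 4/3) = 7/3; numerator = 1(1) = 1; a_1 = (1)/(7/3) = 3/7
  n = 2: D(2) = 2(2 + 4/3) = 20/3; numerator = 1(3/7) + 2(1) = 17/7; a_2 = (17/7)/(20/3) = 51/140
  n = 3: D(3) = 3(3 + 4/3) = 13; numerator = 1(51/140) + 2(3/7) = 171/140; a_3 = (171/140)/(13) = 171/1820
  n = 4: D(4) = 4(4 + 4/3) = 64/3; numerator = 1(171/1820) + 2(51/140) = 1497/1820; a_4 = (1497/1820)/(64/3) = 4491/116480

r = 5/3; a_0 = 1; a_1 = 3/7; a_2 = 51/140; a_3 = 171/1820; a_4 = 4491/116480


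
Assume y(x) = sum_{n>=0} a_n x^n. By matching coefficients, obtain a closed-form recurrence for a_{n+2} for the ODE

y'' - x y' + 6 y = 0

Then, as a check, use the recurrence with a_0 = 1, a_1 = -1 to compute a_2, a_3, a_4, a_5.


Substitute y = sum_n a_n x^n.
y''(x) has coefficient (n+2)(n+1) a_{n+2} at x^n;
-x y'(x) has coefficient -n a_n at x^n (shift);
6 y(x) has coefficient 6 a_n at x^n.
Matching x^n: (n+2)(n+1) a_{n+2} + (-n + 6) a_n = 0.
Thus a_{n+2} = (n - 6) / ((n+1)(n+2)) * a_n.

Check with a_0 = 1, a_1 = -1 (apply the recurrence for n = 0, 1, 2, 3): a_0 = 1, a_1 = -1, a_2 = -3, a_3 = 5/6, a_4 = 1, a_5 = -1/8.

a_(n+2) = (n - 6) / ((n+1)(n+2)) * a_n; check: a_0 = 1, a_1 = -1, a_2 = -3, a_3 = 5/6, a_4 = 1, a_5 = -1/8


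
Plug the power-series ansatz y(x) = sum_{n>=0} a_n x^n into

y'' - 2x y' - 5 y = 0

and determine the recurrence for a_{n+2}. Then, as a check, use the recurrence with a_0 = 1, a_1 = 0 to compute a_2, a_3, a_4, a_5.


Substitute y = sum_n a_n x^n.
y''(x) has coefficient (n+2)(n+1) a_{n+2} at x^n;
-2 x y'(x) has coefficient -2 n a_n at x^n (shift);
-5 y(x) has coefficient -5 a_n at x^n.
Matching x^n: (n+2)(n+1) a_{n+2} + (-2n - 5) a_n = 0.
Thus a_{n+2} = (2n + 5) / ((n+1)(n+2)) * a_n.

Check with a_0 = 1, a_1 = 0 (apply the recurrence for n = 0, 1, 2, 3): a_0 = 1, a_1 = 0, a_2 = 5/2, a_3 = 0, a_4 = 15/8, a_5 = 0.

a_(n+2) = (2n + 5) / ((n+1)(n+2)) * a_n; check: a_0 = 1, a_1 = 0, a_2 = 5/2, a_3 = 0, a_4 = 15/8, a_5 = 0


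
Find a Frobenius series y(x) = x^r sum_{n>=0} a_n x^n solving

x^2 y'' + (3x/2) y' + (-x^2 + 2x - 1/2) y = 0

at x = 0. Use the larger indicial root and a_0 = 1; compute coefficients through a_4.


Write in Frobenius form y'' + (p(x)/x) y' + (q(x)/x^2) y = 0:
  p(x) = 3/2,  q(x) = -x^2 + 2x - 1/2.
Indicial equation: r(r-1) + (3/2) r + (-1/2) = 0 -> roots r_1 = 1/2, r_2 = -1.
Take r = r_1 = 1/2. Let y(x) = x^r sum_{n>=0} a_n x^n with a_0 = 1.
Substitute y = x^r sum a_n x^n and match x^{r+n}. The recurrence is
  D(n) a_n + 2 a_{n-1} - 1 a_{n-2} = 0,  where D(n) = (r+n)(r+n-1) + (3/2)(r+n) + (-1/2).
  a_n = [-2 a_{n-1} + 1 a_{n-2}] / D(n).
Since the indicial polynomial factors as (r - r_1)(r - r_2), D(n) = (r_1 + n - r_1)(r_1 + n - r_2) = n(n + 3/2).
Evaluating step by step (a_0 = 1):
  n = 1: D(1) = 1(1 + 3/2) = 5/2; numerator = -2(1) = -2; a_1 = (-2)/(5/2) = -4/5
  n = 2: D(2) = 2(2 + 3/2) = 7; numerator = -2(-4/5) + 1(1) = 13/5; a_2 = (13/5)/(7) = 13/35
  n = 3: D(3) = 3(3 + 3/2) = 27/2; numerator = -2(13/35) + 1(-4/5) = -54/35; a_3 = (-54/35)/(27/2) = -4/35
  n = 4: D(4) = 4(4 + 3/2) = 22; numerator = -2(-4/35) + 1(13/35) = 3/5; a_4 = (3/5)/(22) = 3/110

r = 1/2; a_0 = 1; a_1 = -4/5; a_2 = 13/35; a_3 = -4/35; a_4 = 3/110


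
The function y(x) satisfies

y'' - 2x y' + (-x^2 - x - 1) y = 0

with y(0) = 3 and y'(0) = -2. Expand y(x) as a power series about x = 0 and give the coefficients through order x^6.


Ansatz: y(x) = sum_{n>=0} a_n x^n, so y'(x) = sum_{n>=1} n a_n x^(n-1) and y''(x) = sum_{n>=2} n(n-1) a_n x^(n-2).
Substitute into P(x) y'' + Q(x) y' + R(x) y = 0 with P(x) = 1, Q(x) = -2x, R(x) = -x^2 - x - 1, and match powers of x.
Initial conditions: a_0 = 3, a_1 = -2.
Setting the coefficient of each power of x to zero and solving order by order (substituting the coefficients already found):
  x^0: 2 a_2 - a_0 = 0  ->  2 a_2 = a_0 = 3  ->  a_2 = 3/2
  x^1: 6 a_3 - 3 a_1 - a_0 = 0  ->  6 a_3 = 3 a_1 + a_0 = -3  ->  a_3 = -1/2
  x^2: 12 a_4 - 5 a_2 - a_1 - a_0 = 0  ->  12 a_4 = 5 a_2 + a_1 + a_0 = 17/2  ->  a_4 = 17/24
  x^3: 20 a_5 - 7 a_3 - a_2 - a_1 = 0  ->  20 a_5 = 7 a_3 + a_2 + a_1 = -4  ->  a_5 = -1/5
  x^4: 30 a_6 - 9 a_4 - a_3 - a_2 = 0  ->  30 a_6 = 9 a_4 + a_3 + a_2 = 59/8  ->  a_6 = 59/240
Truncated series: y(x) = 3 - 2 x + (3/2) x^2 - (1/2) x^3 + (17/24) x^4 - (1/5) x^5 + (59/240) x^6 + O(x^7).

a_0 = 3; a_1 = -2; a_2 = 3/2; a_3 = -1/2; a_4 = 17/24; a_5 = -1/5; a_6 = 59/240


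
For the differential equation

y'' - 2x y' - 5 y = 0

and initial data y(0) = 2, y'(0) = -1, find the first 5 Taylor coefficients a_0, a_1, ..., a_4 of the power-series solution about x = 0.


Ansatz: y(x) = sum_{n>=0} a_n x^n, so y'(x) = sum_{n>=1} n a_n x^(n-1) and y''(x) = sum_{n>=2} n(n-1) a_n x^(n-2).
Substitute into P(x) y'' + Q(x) y' + R(x) y = 0 with P(x) = 1, Q(x) = -2x, R(x) = -5, and match powers of x.
Initial conditions: a_0 = 2, a_1 = -1.
Setting the coefficient of each power of x to zero and solving order by order (substituting the coefficients already found):
  x^0: 2 a_2 - 5 a_0 = 0  ->  2 a_2 = 5 a_0 = 10  ->  a_2 = 5
  x^1: 6 a_3 - 7 a_1 = 0  ->  6 a_3 = 7 a_1 = -7  ->  a_3 = -7/6
  x^2: 12 a_4 - 9 a_2 = 0  ->  12 a_4 = 9 a_2 = 45  ->  a_4 = 15/4
Truncated series: y(x) = 2 - x + 5 x^2 - (7/6) x^3 + (15/4) x^4 + O(x^5).

a_0 = 2; a_1 = -1; a_2 = 5; a_3 = -7/6; a_4 = 15/4


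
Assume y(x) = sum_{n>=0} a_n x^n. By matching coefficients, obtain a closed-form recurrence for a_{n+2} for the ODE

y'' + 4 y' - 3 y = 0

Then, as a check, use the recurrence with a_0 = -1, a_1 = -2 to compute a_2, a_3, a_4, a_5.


Substitute y = sum_n a_n x^n.
y''(x) has coefficient (n+2)(n+1) a_{n+2} at x^n;
4 y'(x) has coefficient 4 (n+1) a_{n+1} at x^n;
-3 y(x) has coefficient -3 a_n at x^n.
Matching x^n: (n+2)(n+1) a_{n+2} + 4 (n+1) a_{n+1} - 3 a_n = 0.
Thus a_{n+2} = [-4 (n+1) a_{n+1} + 3 a_n] / ((n+1)(n+2)).

Check with a_0 = -1, a_1 = -2 (apply the recurrence for n = 0, 1, 2, 3): a_0 = -1, a_1 = -2, a_2 = 5/2, a_3 = -13/3, a_4 = 119/24, a_5 = -277/60.

a_(n+2) = [-4 (n+1) a_(n+1) + 3 a_n] / ((n+1)(n+2)); check: a_0 = -1, a_1 = -2, a_2 = 5/2, a_3 = -13/3, a_4 = 119/24, a_5 = -277/60


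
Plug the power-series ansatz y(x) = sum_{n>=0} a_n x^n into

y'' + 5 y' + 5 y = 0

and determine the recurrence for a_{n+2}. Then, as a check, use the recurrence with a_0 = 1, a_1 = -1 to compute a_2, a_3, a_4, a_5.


Substitute y = sum_n a_n x^n.
y''(x) has coefficient (n+2)(n+1) a_{n+2} at x^n;
5 y'(x) has coefficient 5 (n+1) a_{n+1} at x^n;
5 y(x) has coefficient 5 a_n at x^n.
Matching x^n: (n+2)(n+1) a_{n+2} + 5 (n+1) a_{n+1} + 5 a_n = 0.
Thus a_{n+2} = [-5 (n+1) a_{n+1} - 5 a_n] / ((n+1)(n+2)).

Check with a_0 = 1, a_1 = -1 (apply the recurrence for n = 0, 1, 2, 3): a_0 = 1, a_1 = -1, a_2 = 0, a_3 = 5/6, a_4 = -25/24, a_5 = 5/6.

a_(n+2) = [-5 (n+1) a_(n+1) - 5 a_n] / ((n+1)(n+2)); check: a_0 = 1, a_1 = -1, a_2 = 0, a_3 = 5/6, a_4 = -25/24, a_5 = 5/6


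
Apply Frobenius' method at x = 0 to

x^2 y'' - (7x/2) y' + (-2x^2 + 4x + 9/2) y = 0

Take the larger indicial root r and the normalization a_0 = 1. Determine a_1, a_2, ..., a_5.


Write in Frobenius form y'' + (p(x)/x) y' + (q(x)/x^2) y = 0:
  p(x) = -7/2,  q(x) = -2x^2 + 4x + 9/2.
Indicial equation: r(r-1) + (-7/2) r + (9/2) = 0 -> roots r_1 = 3, r_2 = 3/2.
Take r = r_1 = 3. Let y(x) = x^r sum_{n>=0} a_n x^n with a_0 = 1.
Substitute y = x^r sum a_n x^n and match x^{r+n}. The recurrence is
  D(n) a_n + 4 a_{n-1} - 2 a_{n-2} = 0,  where D(n) = (r+n)(r+n-1) + (-7/2)(r+n) + (9/2).
  a_n = [-4 a_{n-1} + 2 a_{n-2}] / D(n).
Since the indicial polynomial factors as (r - r_1)(r - r_2), D(n) = (r_1 + n - r_1)(r_1 + n - r_2) = n(n + 3/2).
Evaluating step by step (a_0 = 1):
  n = 1: D(1) = 1(1 + 3/2) = 5/2; numerator = -4(1) = -4; a_1 = (-4)/(5/2) = -8/5
  n = 2: D(2) = 2(2 + 3/2) = 7; numerator = -4(-8/5) + 2(1) = 42/5; a_2 = (42/5)/(7) = 6/5
  n = 3: D(3) = 3(3 + 3/2) = 27/2; numerator = -4(6/5) + 2(-8/5) = -8; a_3 = (-8)/(27/2) = -16/27
  n = 4: D(4) = 4(4 + 3/2) = 22; numerator = -4(-16/27) + 2(6/5) = 644/135; a_4 = (644/135)/(22) = 322/1485
  n = 5: D(5) = 5(5 + 3/2) = 65/2; numerator = -4(322/1485) + 2(-16/27) = -1016/495; a_5 = (-1016/495)/(65/2) = -2032/32175

r = 3; a_0 = 1; a_1 = -8/5; a_2 = 6/5; a_3 = -16/27; a_4 = 322/1485; a_5 = -2032/32175


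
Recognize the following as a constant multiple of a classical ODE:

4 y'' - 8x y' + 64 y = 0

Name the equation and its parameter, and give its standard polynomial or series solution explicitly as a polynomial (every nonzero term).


All three coefficients share the factor 4; dividing through by 4 gives  y'' - 2x y' + 16 y = 0.
This matches the Hermite equation y'' - 2x y' + 2n y = 0 with 2n = 16, so n = 8; the polynomial solution is H_8(x).
With y = sum_k a_k x^k, matching x^k gives (k+2)(k+1) a_{k+2} = 2(k - n) a_k = 2(k - 8) a_k. The right side vanishes at k = 8, so the series with the parity of 8 terminates at degree 8.
Standard normalization: leading coefficient of H_n is 2^n, so a_8 = 2^8 = 256. Work downward with a_k = (k+1)(k+2) a_{k+2} / (2(k - n)):
  a_6 = (7)(8)(256) / (2(6 - 8)) = 14336/(-4) = -3584
  a_4 = (5)(6)(-3584) / (2(4 - 8)) = -107520/(-8) = 13440
  a_2 = (3)(4)(13440) / (2(2 - 8)) = 161280/(-12) = -13440
  a_0 = (1)(2)(-13440) / (2(0 - 8)) = -26880/(-16) = 1680
Hence H_8(x) = 256 x^8 - 3584 x^6 + 13440 x^4 - 13440 x^2 + 1680.

H_8(x); series = 256 x^8 - 3584 x^6 + 13440 x^4 - 13440 x^2 + 1680


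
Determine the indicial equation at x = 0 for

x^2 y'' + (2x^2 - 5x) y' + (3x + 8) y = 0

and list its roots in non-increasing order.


Divide by x^2 to reach normal form y'' + P_1(x) y' + P_2(x) y = 0 with P_1(x) = 2 - 5/x and P_2(x) = 3/x + 8/x^2.
x = 0 is a singular point because the y'-coefficient 2 - 5/x has a pole at x = 0 and the y-coefficient 3/x + 8/x^2 has a pole at x = 0.
It is a regular singular point because x P_1(x) = p(x) = 2x - 5 and x^2 P_2(x) = q(x) = 3x + 8 are polynomials, hence analytic at x = 0.
p(0) = -5,  q(0) = 8.
Indicial equation: r(r-1) + p(0) r + q(0) = 0, i.e. r^2 + (p(0) - 1) r + q(0) = 0, i.e. r^2 - 6 r + 8 = 0.
Discriminant: (-6)^2 - 4(8) = 4, so r = (6 ± 2)/2.
Solving: r_1 = 4, r_2 = 2.

indicial: r^2 - 6 r + 8 = 0; roots r_1 = 4, r_2 = 2


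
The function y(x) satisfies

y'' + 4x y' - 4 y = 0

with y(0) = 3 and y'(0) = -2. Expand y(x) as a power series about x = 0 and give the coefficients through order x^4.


Ansatz: y(x) = sum_{n>=0} a_n x^n, so y'(x) = sum_{n>=1} n a_n x^(n-1) and y''(x) = sum_{n>=2} n(n-1) a_n x^(n-2).
Substitute into P(x) y'' + Q(x) y' + R(x) y = 0 with P(x) = 1, Q(x) = 4x, R(x) = -4, and match powers of x.
Initial conditions: a_0 = 3, a_1 = -2.
Setting the coefficient of each power of x to zero and solving order by order (substituting the coefficients already found):
  x^0: 2 a_2 - 4 a_0 = 0  ->  2 a_2 = 4 a_0 = 12  ->  a_2 = 6
  x^1: 6 a_3 = 0  ->  a_3 = 0
  x^2: 12 a_4 + 4 a_2 = 0  ->  12 a_4 = -4 a_2 = -24  ->  a_4 = -2
Truncated series: y(x) = 3 - 2 x + 6 x^2 - 2 x^4 + O(x^5).

a_0 = 3; a_1 = -2; a_2 = 6; a_3 = 0; a_4 = -2


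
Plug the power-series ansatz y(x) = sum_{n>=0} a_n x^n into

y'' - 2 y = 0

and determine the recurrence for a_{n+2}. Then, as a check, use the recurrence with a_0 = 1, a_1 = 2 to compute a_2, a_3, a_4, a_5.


Substitute y = sum_n a_n x^n into y'' + (const) y = 0.
y''(x) = sum_{n>=0} (n+2)(n+1) a_{n+2} x^n.
The ODE becomes sum_n [(n+2)(n+1) a_{n+2} - 2 a_n] x^n = 0.
Setting each coefficient to zero gives the recurrence:
  (n+2)(n+1) a_{n+2} - 2 a_n = 0,
  a_{n+2} = 2 / ((n+1)(n+2)) a_n.

Check with a_0 = 1, a_1 = 2 (apply the recurrence for n = 0, 1, 2, 3): a_0 = 1, a_1 = 2, a_2 = 1, a_3 = 2/3, a_4 = 1/6, a_5 = 1/15.

a_{n+2} = 2/((n+1)(n+2)) * a_n; check: a_0 = 1, a_1 = 2, a_2 = 1, a_3 = 2/3, a_4 = 1/6, a_5 = 1/15


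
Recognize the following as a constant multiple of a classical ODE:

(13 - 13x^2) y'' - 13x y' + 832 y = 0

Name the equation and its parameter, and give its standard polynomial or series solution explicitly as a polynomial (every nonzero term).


All three coefficients share the factor 13; dividing through by 13 gives  (1 - x^2) y'' - x y' + 64 y = 0.
This matches the Chebyshev equation (1 - x^2) y'' - x y' + n^2 y = 0 (note the -x y' term, not -2x y') with n^2 = 64, so n = 8; the polynomial solution is T_8(x).
With y = sum_k a_k x^k, matching x^k gives (k+2)(k+1) a_{k+2} = (k^2 - n^2) a_k = (k - 8)(k + 8) a_k. The right side vanishes at k = 8, so the series with the parity of 8 terminates at degree 8.
Standard normalization: leading coefficient of T_n is 2^(n-1), so a_8 = 2^7 = 128. Work downward with a_k = (k+1)(k+2) a_{k+2} / ((k - 8)(k + 8)):
  a_6 = (7)(8)(128) / ((6 - 8)(6 + 8)) = 7168/(-28) = -256
  a_4 = (5)(6)(-256) / ((4 - 8)(4 + 8)) = -7680/(-48) = 160
  a_2 = (3)(4)(160) / ((2 - 8)(2 + 8)) = 1920/(-60) = -32
  a_0 = (1)(2)(-32) / ((0 - 8)(0 + 8)) = -64/(-64) = 1
Hence T_8(x) = 128 x^8 - 256 x^6 + 160 x^4 - 32 x^2 + 1.

T_8(x); series = 128 x^8 - 256 x^6 + 160 x^4 - 32 x^2 + 1


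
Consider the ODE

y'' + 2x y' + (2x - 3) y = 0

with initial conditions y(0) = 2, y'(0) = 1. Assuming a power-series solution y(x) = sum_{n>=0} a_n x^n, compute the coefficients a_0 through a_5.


Ansatz: y(x) = sum_{n>=0} a_n x^n, so y'(x) = sum_{n>=1} n a_n x^(n-1) and y''(x) = sum_{n>=2} n(n-1) a_n x^(n-2).
Substitute into P(x) y'' + Q(x) y' + R(x) y = 0 with P(x) = 1, Q(x) = 2x, R(x) = 2x - 3, and match powers of x.
Initial conditions: a_0 = 2, a_1 = 1.
Setting the coefficient of each power of x to zero and solving order by order (substituting the coefficients already found):
  x^0: 2 a_2 - 3 a_0 = 0  ->  2 a_2 = 3 a_0 = 6  ->  a_2 = 3
  x^1: 6 a_3 - a_1 + 2 a_0 = 0  ->  6 a_3 = a_1 - 2 a_0 = -3  ->  a_3 = -1/2
  x^2: 12 a_4 + a_2 + 2 a_1 = 0  ->  12 a_4 = -a_2 - 2 a_1 = -5  ->  a_4 = -5/12
  x^3: 20 a_5 + 3 a_3 + 2 a_2 = 0  ->  20 a_5 = -3 a_3 - 2 a_2 = -9/2  ->  a_5 = -9/40
Truncated series: y(x) = 2 + x + 3 x^2 - (1/2) x^3 - (5/12) x^4 - (9/40) x^5 + O(x^6).

a_0 = 2; a_1 = 1; a_2 = 3; a_3 = -1/2; a_4 = -5/12; a_5 = -9/40


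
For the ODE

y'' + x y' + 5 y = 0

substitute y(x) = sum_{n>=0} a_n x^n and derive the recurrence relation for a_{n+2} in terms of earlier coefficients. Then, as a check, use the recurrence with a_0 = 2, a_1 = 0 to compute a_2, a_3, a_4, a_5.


Substitute y = sum_n a_n x^n.
y''(x) has coefficient (n+2)(n+1) a_{n+2} at x^n;
x y'(x) has coefficient n a_n at x^n (shift);
5 y(x) has coefficient 5 a_n at x^n.
Matching x^n: (n+2)(n+1) a_{n+2} + (n + 5) a_n = 0.
Thus a_{n+2} = (-n - 5) / ((n+1)(n+2)) * a_n.

Check with a_0 = 2, a_1 = 0 (apply the recurrence for n = 0, 1, 2, 3): a_0 = 2, a_1 = 0, a_2 = -5, a_3 = 0, a_4 = 35/12, a_5 = 0.

a_(n+2) = (-n - 5) / ((n+1)(n+2)) * a_n; check: a_0 = 2, a_1 = 0, a_2 = -5, a_3 = 0, a_4 = 35/12, a_5 = 0


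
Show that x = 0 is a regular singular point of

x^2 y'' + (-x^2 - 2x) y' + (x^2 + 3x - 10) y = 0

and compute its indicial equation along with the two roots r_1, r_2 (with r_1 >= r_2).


Divide by x^2 to reach normal form y'' + P_1(x) y' + P_2(x) y = 0 with P_1(x) = -1 - 2/x and P_2(x) = 1 + 3/x - 10/x^2.
x = 0 is a singular point because the y'-coefficient -1 - 2/x has a pole at x = 0 and the y-coefficient 1 + 3/x - 10/x^2 has a pole at x = 0.
It is a regular singular point because x P_1(x) = p(x) = -x - 2 and x^2 P_2(x) = q(x) = x^2 + 3x - 10 are polynomials, hence analytic at x = 0.
p(0) = -2,  q(0) = -10.
Indicial equation: r(r-1) + p(0) r + q(0) = 0, i.e. r^2 + (p(0) - 1) r + q(0) = 0, i.e. r^2 - 3 r - 10 = 0.
Discriminant: (-3)^2 - 4(-10) = 49, so r = (3 ± 7)/2.
Solving: r_1 = 5, r_2 = -2.

indicial: r^2 - 3 r - 10 = 0; roots r_1 = 5, r_2 = -2


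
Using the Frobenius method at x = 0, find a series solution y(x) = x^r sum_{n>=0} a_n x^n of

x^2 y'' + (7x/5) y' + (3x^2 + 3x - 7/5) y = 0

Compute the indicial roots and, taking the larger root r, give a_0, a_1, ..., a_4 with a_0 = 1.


Write in Frobenius form y'' + (p(x)/x) y' + (q(x)/x^2) y = 0:
  p(x) = 7/5,  q(x) = 3x^2 + 3x - 7/5.
Indicial equation: r(r-1) + (7/5) r + (-7/5) = 0 -> roots r_1 = 1, r_2 = -7/5.
Take r = r_1 = 1. Let y(x) = x^r sum_{n>=0} a_n x^n with a_0 = 1.
Substitute y = x^r sum a_n x^n and match x^{r+n}. The recurrence is
  D(n) a_n + 3 a_{n-1} + 3 a_{n-2} = 0,  where D(n) = (r+n)(r+n-1) + (7/5)(r+n) + (-7/5).
  a_n = [-3 a_{n-1} - 3 a_{n-2}] / D(n).
Since the indicial polynomial factors as (r - r_1)(r - r_2), D(n) = (r_1 + n - r_1)(r_1 + n - r_2) = n(n + 12/5).
Evaluating step by step (a_0 = 1):
  n = 1: D(1) = 1(1 + 12/5) = 17/5; numerator = -3(1) = -3; a_1 = (-3)/(17/5) = -15/17
  n = 2: D(2) = 2(2 + 12/5) = 44/5; numerator = -3(-15/17) - 3(1) = -6/17; a_2 = (-6/17)/(44/5) = -15/374
  n = 3: D(3) = 3(3 + 12/5) = 81/5; numerator = -3(-15/374) - 3(-15/17) = 1035/374; a_3 = (1035/374)/(81/5) = 575/3366
  n = 4: D(4) = 4(4 + 12/5) = 128/5; numerator = -3(575/3366) - 3(-15/374) = -20/51; a_4 = (-20/51)/(128/5) = -25/1632

r = 1; a_0 = 1; a_1 = -15/17; a_2 = -15/374; a_3 = 575/3366; a_4 = -25/1632


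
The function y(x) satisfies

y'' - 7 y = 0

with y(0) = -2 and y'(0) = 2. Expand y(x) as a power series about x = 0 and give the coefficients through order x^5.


Ansatz: y(x) = sum_{n>=0} a_n x^n, so y'(x) = sum_{n>=1} n a_n x^(n-1) and y''(x) = sum_{n>=2} n(n-1) a_n x^(n-2).
Substitute into P(x) y'' + Q(x) y' + R(x) y = 0 with P(x) = 1, Q(x) = 0, R(x) = -7, and match powers of x.
Initial conditions: a_0 = -2, a_1 = 2.
Setting the coefficient of each power of x to zero and solving order by order (substituting the coefficients already found):
  x^0: 2 a_2 - 7 a_0 = 0  ->  2 a_2 = 7 a_0 = -14  ->  a_2 = -7
  x^1: 6 a_3 - 7 a_1 = 0  ->  6 a_3 = 7 a_1 = 14  ->  a_3 = 7/3
  x^2: 12 a_4 - 7 a_2 = 0  ->  12 a_4 = 7 a_2 = -49  ->  a_4 = -49/12
  x^3: 20 a_5 - 7 a_3 = 0  ->  20 a_5 = 7 a_3 = 49/3  ->  a_5 = 49/60
Truncated series: y(x) = -2 + 2 x - 7 x^2 + (7/3) x^3 - (49/12) x^4 + (49/60) x^5 + O(x^6).

a_0 = -2; a_1 = 2; a_2 = -7; a_3 = 7/3; a_4 = -49/12; a_5 = 49/60


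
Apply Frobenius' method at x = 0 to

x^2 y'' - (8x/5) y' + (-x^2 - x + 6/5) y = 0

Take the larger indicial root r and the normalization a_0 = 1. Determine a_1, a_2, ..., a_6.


Write in Frobenius form y'' + (p(x)/x) y' + (q(x)/x^2) y = 0:
  p(x) = -8/5,  q(x) = -x^2 - x + 6/5.
Indicial equation: r(r-1) + (-8/5) r + (6/5) = 0 -> roots r_1 = 2, r_2 = 3/5.
Take r = r_1 = 2. Let y(x) = x^r sum_{n>=0} a_n x^n with a_0 = 1.
Substitute y = x^r sum a_n x^n and match x^{r+n}. The recurrence is
  D(n) a_n - 1 a_{n-1} - 1 a_{n-2} = 0,  where D(n) = (r+n)(r+n-1) + (-8/5)(r+n) + (6/5).
  a_n = [1 a_{n-1} + 1 a_{n-2}] / D(n).
Since the indicial polynomial factors as (r - r_1)(r - r_2), D(n) = (r_1 + n - r_1)(r_1 + n - r_2) = n(n + 7/5).
Evaluating step by step (a_0 = 1):
  n = 1: D(1) = 1(1 + 7/5) = 12/5; numerator = 1(1) = 1; a_1 = (1)/(12/5) = 5/12
  n = 2: D(2) = 2(2 + 7/5) = 34/5; numerator = 1(5/12) + 1(1) = 17/12; a_2 = (17/12)/(34/5) = 5/24
  n = 3: D(3) = 3(3 + 7/5) = 66/5; numerator = 1(5/24) + 1(5/12) = 5/8; a_3 = (5/8)/(66/5) = 25/528
  n = 4: D(4) = 4(4 + 7/5) = 108/5; numerator = 1(25/528) + 1(5/24) = 45/176; a_4 = (45/176)/(108/5) = 25/2112
  n = 5: D(5) = 5(5 + 7/5) = 32; numerator = 1(25/2112) + 1(25/528) = 125/2112; a_5 = (125/2112)/(32) = 125/67584
  n = 6: D(6) = 6(6 + 7/5) = 222/5; numerator = 1(125/67584) + 1(25/2112) = 925/67584; a_6 = (925/67584)/(222/5) = 125/405504

r = 2; a_0 = 1; a_1 = 5/12; a_2 = 5/24; a_3 = 25/528; a_4 = 25/2112; a_5 = 125/67584; a_6 = 125/405504


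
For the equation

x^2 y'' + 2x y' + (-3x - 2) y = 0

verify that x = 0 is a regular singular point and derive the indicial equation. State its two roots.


Divide by x^2 to reach normal form y'' + P_1(x) y' + P_2(x) y = 0 with P_1(x) = 2/x and P_2(x) = -3/x - 2/x^2.
x = 0 is a singular point because the y'-coefficient 2/x has a pole at x = 0 and the y-coefficient -3/x - 2/x^2 has a pole at x = 0.
It is a regular singular point because x P_1(x) = p(x) = 2 and x^2 P_2(x) = q(x) = -3x - 2 are polynomials, hence analytic at x = 0.
p(0) = 2,  q(0) = -2.
Indicial equation: r(r-1) + p(0) r + q(0) = 0, i.e. r^2 + (p(0) - 1) r + q(0) = 0, i.e. r^2 + 1 r - 2 = 0.
Discriminant: (1)^2 - 4(-2) = 9, so r = (-1 ± 3)/2.
Solving: r_1 = 1, r_2 = -2.

indicial: r^2 + 1 r - 2 = 0; roots r_1 = 1, r_2 = -2


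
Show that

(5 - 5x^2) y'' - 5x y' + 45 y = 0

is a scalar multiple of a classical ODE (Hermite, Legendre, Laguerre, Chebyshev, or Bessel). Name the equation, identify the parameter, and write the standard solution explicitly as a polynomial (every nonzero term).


All three coefficients share the factor 5; dividing through by 5 gives  (1 - x^2) y'' - x y' + 9 y = 0.
This matches the Chebyshev equation (1 - x^2) y'' - x y' + n^2 y = 0 (note the -x y' term, not -2x y') with n^2 = 9, so n = 3; the polynomial solution is T_3(x).
With y = sum_k a_k x^k, matching x^k gives (k+2)(k+1) a_{k+2} = (k^2 - n^2) a_k = (k - 3)(k + 3) a_k. The right side vanishes at k = 3, so the series with the parity of 3 terminates at degree 3.
Standard normalization: leading coefficient of T_n is 2^(n-1), so a_3 = 2^2 = 4. Work downward with a_k = (k+1)(k+2) a_{k+2} / ((k - 3)(k + 3)):
  a_1 = (2)(3)(4) / ((1 - 3)(1 + 3)) = 24/(-8) = -3
Hence T_3(x) = 4 x^3 - 3 x.

T_3(x); series = 4 x^3 - 3 x


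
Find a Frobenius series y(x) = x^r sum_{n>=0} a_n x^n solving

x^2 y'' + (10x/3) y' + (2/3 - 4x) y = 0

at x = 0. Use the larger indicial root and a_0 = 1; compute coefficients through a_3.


Write in Frobenius form y'' + (p(x)/x) y' + (q(x)/x^2) y = 0:
  p(x) = 10/3,  q(x) = 2/3 - 4x.
Indicial equation: r(r-1) + (10/3) r + (2/3) = 0 -> roots r_1 = -1/3, r_2 = -2.
Take r = r_1 = -1/3. Let y(x) = x^r sum_{n>=0} a_n x^n with a_0 = 1.
Substitute y = x^r sum a_n x^n and match x^{r+n}. The recurrence is
  D(n) a_n - 4 a_{n-1} = 0,  where D(n) = (r+n)(r+n-1) + (10/3)(r+n) + (2/3).
  a_n = 4 / D(n) * a_{n-1}.
Since the indicial polynomial factors as (r - r_1)(r - r_2), D(n) = (r_1 + n - r_1)(r_1 + n - r_2) = n(n + 5/3).
Evaluating step by step (a_0 = 1):
  n = 1: D(1) = 1(1 + 5/3) = 8/3; numerator = 4(1) = 4; a_1 = (4)/(8/3) = 3/2
  n = 2: D(2) = 2(2 + 5/3) = 22/3; numerator = 4(3/2) = 6; a_2 = (6)/(22/3) = 9/11
  n = 3: D(3) = 3(3 + 5/3) = 14; numerator = 4(9/11) = 36/11; a_3 = (36/11)/(14) = 18/77

r = -1/3; a_0 = 1; a_1 = 3/2; a_2 = 9/11; a_3 = 18/77


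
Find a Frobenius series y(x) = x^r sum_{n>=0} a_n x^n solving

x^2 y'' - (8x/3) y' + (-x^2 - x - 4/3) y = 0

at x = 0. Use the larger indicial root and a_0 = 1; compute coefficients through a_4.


Write in Frobenius form y'' + (p(x)/x) y' + (q(x)/x^2) y = 0:
  p(x) = -8/3,  q(x) = -x^2 - x - 4/3.
Indicial equation: r(r-1) + (-8/3) r + (-4/3) = 0 -> roots r_1 = 4, r_2 = -1/3.
Take r = r_1 = 4. Let y(x) = x^r sum_{n>=0} a_n x^n with a_0 = 1.
Substitute y = x^r sum a_n x^n and match x^{r+n}. The recurrence is
  D(n) a_n - 1 a_{n-1} - 1 a_{n-2} = 0,  where D(n) = (r+n)(r+n-1) + (-8/3)(r+n) + (-4/3).
  a_n = [1 a_{n-1} + 1 a_{n-2}] / D(n).
Since the indicial polynomial factors as (r - r_1)(r - r_2), D(n) = (r_1 + n - r_1)(r_1 + n - r_2) = n(n + 13/3).
Evaluating step by step (a_0 = 1):
  n = 1: D(1) = 1(1 + 13/3) = 16/3; numerator = 1(1) = 1; a_1 = (1)/(16/3) = 3/16
  n = 2: D(2) = 2(2 + 13/3) = 38/3; numerator = 1(3/16) + 1(1) = 19/16; a_2 = (19/16)/(38/3) = 3/32
  n = 3: D(3) = 3(3 + 13/3) = 22; numerator = 1(3/32) + 1(3/16) = 9/32; a_3 = (9/32)/(22) = 9/704
  n = 4: D(4) = 4(4 + 13/3) = 100/3; numerator = 1(9/704) + 1(3/32) = 75/704; a_4 = (75/704)/(100/3) = 9/2816

r = 4; a_0 = 1; a_1 = 3/16; a_2 = 3/32; a_3 = 9/704; a_4 = 9/2816


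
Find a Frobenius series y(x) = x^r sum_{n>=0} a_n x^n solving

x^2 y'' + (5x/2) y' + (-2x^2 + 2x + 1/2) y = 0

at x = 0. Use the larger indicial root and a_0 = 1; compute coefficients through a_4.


Write in Frobenius form y'' + (p(x)/x) y' + (q(x)/x^2) y = 0:
  p(x) = 5/2,  q(x) = -2x^2 + 2x + 1/2.
Indicial equation: r(r-1) + (5/2) r + (1/2) = 0 -> roots r_1 = -1/2, r_2 = -1.
Take r = r_1 = -1/2. Let y(x) = x^r sum_{n>=0} a_n x^n with a_0 = 1.
Substitute y = x^r sum a_n x^n and match x^{r+n}. The recurrence is
  D(n) a_n + 2 a_{n-1} - 2 a_{n-2} = 0,  where D(n) = (r+n)(r+n-1) + (5/2)(r+n) + (1/2).
  a_n = [-2 a_{n-1} + 2 a_{n-2}] / D(n).
Since the indicial polynomial factors as (r - r_1)(r - r_2), D(n) = (r_1 + n - r_1)(r_1 + n - r_2) = n(n + 1/2).
Evaluating step by step (a_0 = 1):
  n = 1: D(1) = 1(1 + 1/2) = 3/2; numerator = -2(1) = -2; a_1 = (-2)/(3/2) = -4/3
  n = 2: D(2) = 2(2 + 1/2) = 5; numerator = -2(-4/3) + 2(1) = 14/3; a_2 = (14/3)/(5) = 14/15
  n = 3: D(3) = 3(3 + 1/2) = 21/2; numerator = -2(14/15) + 2(-4/3) = -68/15; a_3 = (-68/15)/(21/2) = -136/315
  n = 4: D(4) = 4(4 + 1/2) = 18; numerator = -2(-136/315) + 2(14/15) = 172/63; a_4 = (172/63)/(18) = 86/567

r = -1/2; a_0 = 1; a_1 = -4/3; a_2 = 14/15; a_3 = -136/315; a_4 = 86/567


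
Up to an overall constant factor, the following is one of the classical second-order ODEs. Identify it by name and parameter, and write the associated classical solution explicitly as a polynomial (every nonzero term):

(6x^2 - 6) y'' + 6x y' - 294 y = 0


All three coefficients share the factor -6; dividing through by -6 gives  (1 - x^2) y'' - x y' + 49 y = 0.
This matches the Chebyshev equation (1 - x^2) y'' - x y' + n^2 y = 0 (note the -x y' term, not -2x y') with n^2 = 49, so n = 7; the polynomial solution is T_7(x).
With y = sum_k a_k x^k, matching x^k gives (k+2)(k+1) a_{k+2} = (k^2 - n^2) a_k = (k - 7)(k + 7) a_k. The right side vanishes at k = 7, so the series with the parity of 7 terminates at degree 7.
Standard normalization: leading coefficient of T_n is 2^(n-1), so a_7 = 2^6 = 64. Work downward with a_k = (k+1)(k+2) a_{k+2} / ((k - 7)(k + 7)):
  a_5 = (6)(7)(64) / ((5 - 7)(5 + 7)) = 2688/(-24) = -112
  a_3 = (4)(5)(-112) / ((3 - 7)(3 + 7)) = -2240/(-40) = 56
  a_1 = (2)(3)(56) / ((1 - 7)(1 + 7)) = 336/(-48) = -7
Hence T_7(x) = 64 x^7 - 112 x^5 + 56 x^3 - 7 x.

T_7(x); series = 64 x^7 - 112 x^5 + 56 x^3 - 7 x


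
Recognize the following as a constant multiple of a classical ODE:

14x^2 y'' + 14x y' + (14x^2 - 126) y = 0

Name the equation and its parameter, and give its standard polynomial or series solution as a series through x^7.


All three coefficients share the factor 14; dividing through by 14 gives  x^2 y'' + x y' + (x^2 - 9) y = 0.
This matches the Bessel equation x^2 y'' + x y' + (x^2 - nu^2) y = 0 with nu^2 = 9, so nu = 3; the solution bounded at x = 0 is J_3(x).
Frobenius at x = 0: indicial roots ±nu; for r = nu the recurrence k(k + 2nu) c_k = -c_{k-2} gives the standard series J_nu(x) = sum_{k>=0} (-1)^k / (k! (k+nu)!) (x/2)^(2k+nu). Evaluate the first 3 terms:
  k = 0: (-1)^0 / (0! * 3! * 2^3) x^3 = 1/(1*6*8) x^3 = (1/48) x^3
  k = 1: (-1)^1 / (1! * 4! * 2^5) x^5 = -1/(1*24*32) x^5 = (-1/768) x^5
  k = 2: (-1)^2 / (2! * 5! * 2^7) x^7 = 1/(2*120*128) x^7 = (1/30720) x^7
Hence J_3(x) = x^7/30720 - x^5/768 + x^3/48 + ....

J_3(x); series = x^7/30720 - x^5/768 + x^3/48


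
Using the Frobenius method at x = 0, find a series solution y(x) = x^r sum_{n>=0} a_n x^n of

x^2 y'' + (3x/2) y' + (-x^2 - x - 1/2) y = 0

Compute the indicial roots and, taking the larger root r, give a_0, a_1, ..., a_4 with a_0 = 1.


Write in Frobenius form y'' + (p(x)/x) y' + (q(x)/x^2) y = 0:
  p(x) = 3/2,  q(x) = -x^2 - x - 1/2.
Indicial equation: r(r-1) + (3/2) r + (-1/2) = 0 -> roots r_1 = 1/2, r_2 = -1.
Take r = r_1 = 1/2. Let y(x) = x^r sum_{n>=0} a_n x^n with a_0 = 1.
Substitute y = x^r sum a_n x^n and match x^{r+n}. The recurrence is
  D(n) a_n - 1 a_{n-1} - 1 a_{n-2} = 0,  where D(n) = (r+n)(r+n-1) + (3/2)(r+n) + (-1/2).
  a_n = [1 a_{n-1} + 1 a_{n-2}] / D(n).
Since the indicial polynomial factors as (r - r_1)(r - r_2), D(n) = (r_1 + n - r_1)(r_1 + n - r_2) = n(n + 3/2).
Evaluating step by step (a_0 = 1):
  n = 1: D(1) = 1(1 + 3/2) = 5/2; numerator = 1(1) = 1; a_1 = (1)/(5/2) = 2/5
  n = 2: D(2) = 2(2 + 3/2) = 7; numerator = 1(2/5) + 1(1) = 7/5; a_2 = (7/5)/(7) = 1/5
  n = 3: D(3) = 3(3 + 3/2) = 27/2; numerator = 1(1/5) + 1(2/5) = 3/5; a_3 = (3/5)/(27/2) = 2/45
  n = 4: D(4) = 4(4 + 3/2) = 22; numerator = 1(2/45) + 1(1/5) = 11/45; a_4 = (11/45)/(22) = 1/90

r = 1/2; a_0 = 1; a_1 = 2/5; a_2 = 1/5; a_3 = 2/45; a_4 = 1/90


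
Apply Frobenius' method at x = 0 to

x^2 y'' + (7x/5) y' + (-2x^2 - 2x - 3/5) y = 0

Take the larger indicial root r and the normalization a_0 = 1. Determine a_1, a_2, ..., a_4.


Write in Frobenius form y'' + (p(x)/x) y' + (q(x)/x^2) y = 0:
  p(x) = 7/5,  q(x) = -2x^2 - 2x - 3/5.
Indicial equation: r(r-1) + (7/5) r + (-3/5) = 0 -> roots r_1 = 3/5, r_2 = -1.
Take r = r_1 = 3/5. Let y(x) = x^r sum_{n>=0} a_n x^n with a_0 = 1.
Substitute y = x^r sum a_n x^n and match x^{r+n}. The recurrence is
  D(n) a_n - 2 a_{n-1} - 2 a_{n-2} = 0,  where D(n) = (r+n)(r+n-1) + (7/5)(r+n) + (-3/5).
  a_n = [2 a_{n-1} + 2 a_{n-2}] / D(n).
Since the indicial polynomial factors as (r - r_1)(r - r_2), D(n) = (r_1 + n - r_1)(r_1 + n - r_2) = n(n + 8/5).
Evaluating step by step (a_0 = 1):
  n = 1: D(1) = 1(1 + 8/5) = 13/5; numerator = 2(1) = 2; a_1 = (2)/(13/5) = 10/13
  n = 2: D(2) = 2(2 + 8/5) = 36/5; numerator = 2(10/13) + 2(1) = 46/13; a_2 = (46/13)/(36/5) = 115/234
  n = 3: D(3) = 3(3 + 8/5) = 69/5; numerator = 2(115/234) + 2(10/13) = 295/117; a_3 = (295/117)/(69/5) = 1475/8073
  n = 4: D(4) = 4(4 + 8/5) = 112/5; numerator = 2(1475/8073) + 2(115/234) = 10885/8073; a_4 = (10885/8073)/(112/5) = 7775/129168

r = 3/5; a_0 = 1; a_1 = 10/13; a_2 = 115/234; a_3 = 1475/8073; a_4 = 7775/129168


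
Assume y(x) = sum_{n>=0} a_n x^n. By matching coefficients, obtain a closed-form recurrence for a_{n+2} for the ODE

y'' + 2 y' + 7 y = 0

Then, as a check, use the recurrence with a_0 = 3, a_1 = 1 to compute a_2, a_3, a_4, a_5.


Substitute y = sum_n a_n x^n.
y''(x) has coefficient (n+2)(n+1) a_{n+2} at x^n;
2 y'(x) has coefficient 2 (n+1) a_{n+1} at x^n;
7 y(x) has coefficient 7 a_n at x^n.
Matching x^n: (n+2)(n+1) a_{n+2} + 2 (n+1) a_{n+1} + 7 a_n = 0.
Thus a_{n+2} = [-2 (n+1) a_{n+1} - 7 a_n] / ((n+1)(n+2)).

Check with a_0 = 3, a_1 = 1 (apply the recurrence for n = 0, 1, 2, 3): a_0 = 3, a_1 = 1, a_2 = -23/2, a_3 = 13/2, a_4 = 83/24, a_5 = -439/120.

a_(n+2) = [-2 (n+1) a_(n+1) - 7 a_n] / ((n+1)(n+2)); check: a_0 = 3, a_1 = 1, a_2 = -23/2, a_3 = 13/2, a_4 = 83/24, a_5 = -439/120


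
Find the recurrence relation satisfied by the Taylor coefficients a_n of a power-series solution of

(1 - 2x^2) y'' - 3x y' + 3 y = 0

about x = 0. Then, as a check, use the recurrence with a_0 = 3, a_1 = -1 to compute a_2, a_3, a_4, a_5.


Substitute y = sum_n a_n x^n.
(1 - 2 x^2) y'' contributes (n+2)(n+1) a_{n+2} - 2 n(n-1) a_n at x^n.
-3 x y'(x) contributes -3 n a_n at x^n.
3 y(x) contributes 3 a_n at x^n.
Matching x^n: (n+2)(n+1) a_{n+2} + (-2 n(n-1) - 3 n + 3) a_n = 0.
Thus a_{n+2} = (2 n(n-1) + 3 n - 3) / ((n+1)(n+2)) * a_n.

Check with a_0 = 3, a_1 = -1 (apply the recurrence for n = 0, 1, 2, 3): a_0 = 3, a_1 = -1, a_2 = -9/2, a_3 = 0, a_4 = -21/8, a_5 = 0.

a_(n+2) = (2 n(n-1) + 3 n - 3) / ((n+1)(n+2)) * a_n; check: a_0 = 3, a_1 = -1, a_2 = -9/2, a_3 = 0, a_4 = -21/8, a_5 = 0


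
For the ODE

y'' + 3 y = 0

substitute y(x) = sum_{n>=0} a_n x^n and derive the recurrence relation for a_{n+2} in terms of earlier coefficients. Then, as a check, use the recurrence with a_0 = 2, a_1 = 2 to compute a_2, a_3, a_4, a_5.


Substitute y = sum_n a_n x^n into y'' + (const) y = 0.
y''(x) = sum_{n>=0} (n+2)(n+1) a_{n+2} x^n.
The ODE becomes sum_n [(n+2)(n+1) a_{n+2} + 3 a_n] x^n = 0.
Setting each coefficient to zero gives the recurrence:
  (n+2)(n+1) a_{n+2} + 3 a_n = 0,
  a_{n+2} = -3 / ((n+1)(n+2)) a_n.

Check with a_0 = 2, a_1 = 2 (apply the recurrence for n = 0, 1, 2, 3): a_0 = 2, a_1 = 2, a_2 = -3, a_3 = -1, a_4 = 3/4, a_5 = 3/20.

a_{n+2} = -3/((n+1)(n+2)) * a_n; check: a_0 = 2, a_1 = 2, a_2 = -3, a_3 = -1, a_4 = 3/4, a_5 = 3/20


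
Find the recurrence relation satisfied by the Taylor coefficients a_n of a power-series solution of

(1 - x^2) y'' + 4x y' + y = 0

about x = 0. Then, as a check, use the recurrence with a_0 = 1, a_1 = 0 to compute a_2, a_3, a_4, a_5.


Substitute y = sum_n a_n x^n.
(1 - 1 x^2) y'' contributes (n+2)(n+1) a_{n+2} - n(n-1) a_n at x^n.
4 x y'(x) contributes 4 n a_n at x^n.
y(x) contributes 1 a_n at x^n.
Matching x^n: (n+2)(n+1) a_{n+2} + (-n(n-1) + 4 n + 1) a_n = 0.
Thus a_{n+2} = (n(n-1) - 4 n - 1) / ((n+1)(n+2)) * a_n.

Check with a_0 = 1, a_1 = 0 (apply the recurrence for n = 0, 1, 2, 3): a_0 = 1, a_1 = 0, a_2 = -1/2, a_3 = 0, a_4 = 7/24, a_5 = 0.

a_(n+2) = (n(n-1) - 4 n - 1) / ((n+1)(n+2)) * a_n; check: a_0 = 1, a_1 = 0, a_2 = -1/2, a_3 = 0, a_4 = 7/24, a_5 = 0


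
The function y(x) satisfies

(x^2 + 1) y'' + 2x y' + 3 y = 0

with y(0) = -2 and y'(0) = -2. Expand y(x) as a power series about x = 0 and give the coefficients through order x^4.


Ansatz: y(x) = sum_{n>=0} a_n x^n, so y'(x) = sum_{n>=1} n a_n x^(n-1) and y''(x) = sum_{n>=2} n(n-1) a_n x^(n-2).
Substitute into P(x) y'' + Q(x) y' + R(x) y = 0 with P(x) = x^2 + 1, Q(x) = 2x, R(x) = 3, and match powers of x.
Initial conditions: a_0 = -2, a_1 = -2.
Setting the coefficient of each power of x to zero and solving order by order (substituting the coefficients already found):
  x^0: 2 a_2 + 3 a_0 = 0  ->  2 a_2 = -3 a_0 = 6  ->  a_2 = 3
  x^1: 6 a_3 + 5 a_1 = 0  ->  6 a_3 = -5 a_1 = 10  ->  a_3 = 5/3
  x^2: 12 a_4 + 9 a_2 = 0  ->  12 a_4 = -9 a_2 = -27  ->  a_4 = -9/4
Truncated series: y(x) = -2 - 2 x + 3 x^2 + (5/3) x^3 - (9/4) x^4 + O(x^5).

a_0 = -2; a_1 = -2; a_2 = 3; a_3 = 5/3; a_4 = -9/4
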